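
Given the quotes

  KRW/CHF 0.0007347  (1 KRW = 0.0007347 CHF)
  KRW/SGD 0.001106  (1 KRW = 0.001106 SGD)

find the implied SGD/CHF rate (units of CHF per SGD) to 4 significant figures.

1 SGD ÷ 0.001106 = 904.159 KRW
904.159 KRW × 0.0007347 = 0.664286 CHF

SGD/CHF = 0.6643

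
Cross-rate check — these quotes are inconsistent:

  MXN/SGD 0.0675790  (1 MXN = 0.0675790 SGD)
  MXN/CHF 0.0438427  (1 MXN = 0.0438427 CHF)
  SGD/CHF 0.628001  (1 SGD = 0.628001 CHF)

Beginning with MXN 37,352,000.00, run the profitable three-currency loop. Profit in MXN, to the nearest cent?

Profitable loop is MXN → CHF → SGD → MXN:
MXN 37,352,000.00 × 0.0438427 = CHF 1,637,612.53
CHF 1,637,612.53 ÷ 0.628001 = SGD 2,607,659.11
SGD 2,607,659.11 ÷ 0.0675790 = MXN 38,586,825.98
Profit = MXN 38,586,825.98 − MXN 37,352,000.00

Profit: MXN 1,234,825.98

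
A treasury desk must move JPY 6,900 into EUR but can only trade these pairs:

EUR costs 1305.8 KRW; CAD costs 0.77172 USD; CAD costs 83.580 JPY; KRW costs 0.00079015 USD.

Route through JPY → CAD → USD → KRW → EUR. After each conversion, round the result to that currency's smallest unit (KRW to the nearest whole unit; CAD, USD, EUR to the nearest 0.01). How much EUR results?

JPY 6,900 ÷ 83.580 = CAD 82.56
CAD 82.56 × 0.77172 = USD 63.71
USD 63.71 ÷ 0.00079015 = KRW 80,630
KRW 80,630 ÷ 1305.8 = EUR 61.75

EUR 61.75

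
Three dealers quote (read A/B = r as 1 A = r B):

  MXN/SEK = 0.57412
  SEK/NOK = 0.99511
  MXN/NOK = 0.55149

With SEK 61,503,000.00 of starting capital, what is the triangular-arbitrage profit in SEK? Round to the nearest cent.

Profitable loop is SEK → NOK → MXN → SEK:
SEK 61,503,000.00 × 0.99511 = NOK 61,202,250.33
NOK 61,202,250.33 ÷ 0.55149 = MXN 110,976,174.24
MXN 110,976,174.24 × 0.57412 = SEK 63,713,641.15
Profit = SEK 63,713,641.15 − SEK 61,503,000.00

Profit: SEK 2,210,641.15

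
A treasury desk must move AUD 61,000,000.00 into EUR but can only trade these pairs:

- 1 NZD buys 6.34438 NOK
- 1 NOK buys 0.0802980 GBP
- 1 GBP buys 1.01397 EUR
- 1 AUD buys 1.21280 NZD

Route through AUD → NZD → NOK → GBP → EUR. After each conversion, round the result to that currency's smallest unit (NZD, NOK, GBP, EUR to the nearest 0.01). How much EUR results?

AUD 61,000,000.00 × 1.21280 = NZD 73,980,800.00
NZD 73,980,800.00 × 6.34438 = NOK 469,362,307.90
NOK 469,362,307.90 × 0.0802980 = GBP 37,688,854.60
GBP 37,688,854.60 × 1.01397 = EUR 38,215,367.90

EUR 38,215,367.90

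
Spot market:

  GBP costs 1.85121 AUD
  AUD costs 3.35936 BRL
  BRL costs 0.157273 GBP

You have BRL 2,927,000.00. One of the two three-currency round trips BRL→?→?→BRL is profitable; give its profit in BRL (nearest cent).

Profit: BRL 65,652.68

Profitable loop is BRL → AUD → GBP → BRL:
BRL 2,927,000.00 ÷ 3.35936 = AUD 871,296.91
AUD 871,296.91 ÷ 1.85121 = GBP 470,663.47
GBP 470,663.47 ÷ 0.157273 = BRL 2,992,652.68
Profit = BRL 2,992,652.68 − BRL 2,927,000.00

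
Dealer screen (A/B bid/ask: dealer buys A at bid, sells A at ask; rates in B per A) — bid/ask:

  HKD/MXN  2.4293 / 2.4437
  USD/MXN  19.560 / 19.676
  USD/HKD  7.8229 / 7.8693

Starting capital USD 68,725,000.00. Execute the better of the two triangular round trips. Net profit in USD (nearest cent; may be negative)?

Best loop USD → MXN → HKD → USD:
USD 68,725,000.00 × 19.560 (sell USD at bid) = MXN 1,344,261,000.00
MXN 1,344,261,000.00 ÷ 2.4437 (buy HKD at ask) = HKD 550,092,482.71
HKD 550,092,482.71 ÷ 7.8693 (buy USD at ask) = USD 69,903,610.58

Net profit: USD 1,178,610.58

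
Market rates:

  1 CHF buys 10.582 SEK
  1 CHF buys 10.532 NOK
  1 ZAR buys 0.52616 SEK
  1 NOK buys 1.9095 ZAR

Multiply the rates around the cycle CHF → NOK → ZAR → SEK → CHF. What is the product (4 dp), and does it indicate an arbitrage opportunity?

Around CHF → NOK → ZAR → SEK → CHF: 1 × 10.532 × 1.9095 × 0.52616 ÷ 10.582 = 0.999955
Product ≈ 1 (deviation 0.004%, within rounding noise).

1.0000 (no arbitrage)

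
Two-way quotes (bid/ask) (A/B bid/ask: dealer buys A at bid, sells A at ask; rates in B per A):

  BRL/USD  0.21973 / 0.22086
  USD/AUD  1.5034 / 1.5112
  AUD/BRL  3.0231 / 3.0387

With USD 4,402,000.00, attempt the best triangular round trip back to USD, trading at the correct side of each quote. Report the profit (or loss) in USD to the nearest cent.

Best loop USD → AUD → BRL → USD:
USD 4,402,000.00 × 1.5034 (sell USD at bid) = AUD 6,617,966.80
AUD 6,617,966.80 × 3.0231 (sell AUD at bid) = BRL 20,006,775.43
BRL 20,006,775.43 × 0.21973 (sell BRL at bid) = USD 4,396,088.77

Net result: USD -5,911.23 (no profitable arbitrage after spreads)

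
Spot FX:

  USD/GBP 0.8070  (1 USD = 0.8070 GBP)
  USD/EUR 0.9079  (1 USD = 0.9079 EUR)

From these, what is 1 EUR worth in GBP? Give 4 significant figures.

EUR/GBP = 0.8889

1 EUR ÷ 0.9079 = 1.10144 USD
1.10144 USD × 0.8070 = 0.888864 GBP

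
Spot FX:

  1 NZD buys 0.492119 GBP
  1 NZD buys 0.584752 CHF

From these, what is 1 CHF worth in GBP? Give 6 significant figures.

1 CHF ÷ 0.584752 = 1.71013 NZD
1.71013 NZD × 0.492119 = 0.841586 GBP

CHF/GBP = 0.841586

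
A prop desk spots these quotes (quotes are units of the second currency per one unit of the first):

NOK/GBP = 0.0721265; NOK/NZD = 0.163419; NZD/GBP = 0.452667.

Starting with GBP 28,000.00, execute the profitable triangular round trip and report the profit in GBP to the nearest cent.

Profitable loop is GBP → NOK → NZD → GBP:
GBP 28,000.00 ÷ 0.0721265 = NOK 388,206.83
NOK 388,206.83 × 0.163419 = NZD 63,440.37
NZD 63,440.37 × 0.452667 = GBP 28,717.36
Profit = GBP 28,717.36 − GBP 28,000.00

Profit: GBP 717.36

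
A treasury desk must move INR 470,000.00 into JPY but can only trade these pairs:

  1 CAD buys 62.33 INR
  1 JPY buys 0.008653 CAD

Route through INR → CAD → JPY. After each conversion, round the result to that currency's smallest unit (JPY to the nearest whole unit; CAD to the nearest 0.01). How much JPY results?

JPY 871,433

INR 470,000.00 ÷ 62.33 = CAD 7,540.51
CAD 7,540.51 ÷ 0.008653 = JPY 871,433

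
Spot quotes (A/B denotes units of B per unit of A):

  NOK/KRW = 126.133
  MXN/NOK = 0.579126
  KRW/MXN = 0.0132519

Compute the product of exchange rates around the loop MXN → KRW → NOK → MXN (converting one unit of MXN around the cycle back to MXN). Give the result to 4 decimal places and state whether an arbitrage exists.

Around MXN → KRW → NOK → MXN: 1 ÷ 0.0132519 ÷ 126.133 ÷ 0.579126 = 1.033047
Product > 1; profitable direction is MXN → KRW → NOK → MXN.

1.0330 (arbitrage exists)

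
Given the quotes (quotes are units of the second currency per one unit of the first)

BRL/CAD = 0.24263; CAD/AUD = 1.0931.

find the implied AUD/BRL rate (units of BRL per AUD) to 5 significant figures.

AUD/BRL = 3.7705

1 AUD ÷ 1.0931 = 0.914829 CAD
0.914829 CAD ÷ 0.24263 = 3.77047 BRL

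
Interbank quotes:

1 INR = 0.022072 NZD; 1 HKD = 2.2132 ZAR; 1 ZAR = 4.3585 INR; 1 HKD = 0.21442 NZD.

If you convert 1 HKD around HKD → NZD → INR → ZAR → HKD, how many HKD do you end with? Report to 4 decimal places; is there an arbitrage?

1.0071 (arbitrage exists)

Around HKD → NZD → INR → ZAR → HKD: 1 × 0.21442 ÷ 0.022072 ÷ 4.3585 ÷ 2.2132 = 1.007084
Product > 1; profitable direction is HKD → NZD → INR → ZAR → HKD.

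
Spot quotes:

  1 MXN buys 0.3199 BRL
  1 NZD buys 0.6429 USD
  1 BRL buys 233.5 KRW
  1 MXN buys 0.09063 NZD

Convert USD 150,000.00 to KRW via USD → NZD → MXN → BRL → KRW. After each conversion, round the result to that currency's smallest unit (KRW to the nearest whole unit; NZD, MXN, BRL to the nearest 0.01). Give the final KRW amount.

USD 150,000.00 ÷ 0.6429 = NZD 233,317.78
NZD 233,317.78 ÷ 0.09063 = MXN 2,574,398.98
MXN 2,574,398.98 × 0.3199 = BRL 823,550.23
BRL 823,550.23 × 233.5 = KRW 192,298,979

KRW 192,298,979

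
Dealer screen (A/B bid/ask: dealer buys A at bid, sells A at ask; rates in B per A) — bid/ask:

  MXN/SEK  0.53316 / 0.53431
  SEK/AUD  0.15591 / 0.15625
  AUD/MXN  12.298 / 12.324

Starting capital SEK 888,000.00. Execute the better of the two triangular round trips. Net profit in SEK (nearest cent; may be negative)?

Net profit: SEK 19,776.60

Best loop SEK → AUD → MXN → SEK:
SEK 888,000.00 × 0.15591 (sell SEK at bid) = AUD 138,448.08
AUD 138,448.08 × 12.298 (sell AUD at bid) = MXN 1,702,634.49
MXN 1,702,634.49 × 0.53316 (sell MXN at bid) = SEK 907,776.60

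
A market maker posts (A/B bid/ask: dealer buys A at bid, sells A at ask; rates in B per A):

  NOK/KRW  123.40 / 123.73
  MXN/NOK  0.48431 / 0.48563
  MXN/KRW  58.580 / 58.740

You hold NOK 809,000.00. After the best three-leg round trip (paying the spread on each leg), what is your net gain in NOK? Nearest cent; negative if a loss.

Best loop NOK → KRW → MXN → NOK:
NOK 809,000.00 × 123.40 (sell NOK at bid) = KRW 99,830,600
KRW 99,830,600 ÷ 58.740 (buy MXN at ask) = MXN 1,699,533.54
MXN 1,699,533.54 × 0.48431 (sell MXN at bid) = NOK 823,101.09

Net profit: NOK 14,101.09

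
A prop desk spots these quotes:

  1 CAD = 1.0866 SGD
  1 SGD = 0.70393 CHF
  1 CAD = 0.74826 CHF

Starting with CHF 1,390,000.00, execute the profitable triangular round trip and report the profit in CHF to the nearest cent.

Profitable loop is CHF → CAD → SGD → CHF:
CHF 1,390,000.00 ÷ 0.74826 = CAD 1,857,643.07
CAD 1,857,643.07 × 1.0866 = SGD 2,018,514.95
SGD 2,018,514.95 × 0.70393 = CHF 1,420,893.23
Profit = CHF 1,420,893.23 − CHF 1,390,000.00

Profit: CHF 30,893.23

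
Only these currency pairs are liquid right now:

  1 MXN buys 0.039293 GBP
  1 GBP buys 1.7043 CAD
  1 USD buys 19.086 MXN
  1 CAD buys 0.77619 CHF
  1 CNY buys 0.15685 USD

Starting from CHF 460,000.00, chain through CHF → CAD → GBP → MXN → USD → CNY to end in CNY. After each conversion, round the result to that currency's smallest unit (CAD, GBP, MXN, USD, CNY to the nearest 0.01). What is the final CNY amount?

CHF 460,000.00 ÷ 0.77619 = CAD 592,638.40
CAD 592,638.40 ÷ 1.7043 = GBP 347,731.27
GBP 347,731.27 ÷ 0.039293 = MXN 8,849,700.20
MXN 8,849,700.20 ÷ 19.086 = USD 463,674.96
USD 463,674.96 ÷ 0.15685 = CNY 2,956,168.06

CNY 2,956,168.06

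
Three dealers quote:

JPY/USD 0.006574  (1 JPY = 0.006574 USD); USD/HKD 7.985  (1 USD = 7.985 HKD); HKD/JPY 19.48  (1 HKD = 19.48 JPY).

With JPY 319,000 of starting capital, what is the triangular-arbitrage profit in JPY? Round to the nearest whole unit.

Profitable loop is JPY → USD → HKD → JPY:
JPY 319,000 × 0.006574 = USD 2,097.11
USD 2,097.11 × 7.985 = HKD 16,745.39
HKD 16,745.39 × 19.48 = JPY 326,200
Profit = JPY 326,200 − JPY 319,000

Profit: JPY 7,200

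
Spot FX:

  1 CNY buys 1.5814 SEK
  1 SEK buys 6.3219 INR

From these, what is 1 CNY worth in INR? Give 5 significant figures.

1 CNY × 1.5814 = 1.5814 SEK
1.5814 SEK × 6.3219 = 9.99745 INR

CNY/INR = 9.9975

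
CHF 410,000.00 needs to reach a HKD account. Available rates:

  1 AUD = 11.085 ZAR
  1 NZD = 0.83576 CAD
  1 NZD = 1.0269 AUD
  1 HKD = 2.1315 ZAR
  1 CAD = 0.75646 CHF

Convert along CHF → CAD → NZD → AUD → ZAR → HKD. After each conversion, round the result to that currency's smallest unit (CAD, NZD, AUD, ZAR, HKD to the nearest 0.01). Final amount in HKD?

CHF 410,000.00 ÷ 0.75646 = CAD 541,998.26
CAD 541,998.26 ÷ 0.83576 = NZD 648,509.45
NZD 648,509.45 × 1.0269 = AUD 665,954.35
AUD 665,954.35 × 11.085 = ZAR 7,382,103.97
ZAR 7,382,103.97 ÷ 2.1315 = HKD 3,463,337.54

HKD 3,463,337.54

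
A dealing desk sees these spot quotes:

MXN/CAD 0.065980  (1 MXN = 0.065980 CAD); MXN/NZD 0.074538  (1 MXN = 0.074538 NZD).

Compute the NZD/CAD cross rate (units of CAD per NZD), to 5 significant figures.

1 NZD ÷ 0.074538 = 13.416 MXN
13.416 MXN × 0.065980 = 0.885186 CAD

NZD/CAD = 0.88519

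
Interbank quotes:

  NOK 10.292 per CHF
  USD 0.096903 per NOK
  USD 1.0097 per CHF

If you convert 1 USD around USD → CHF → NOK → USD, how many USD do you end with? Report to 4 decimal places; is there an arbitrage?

Around USD → CHF → NOK → USD: 1 ÷ 1.0097 × 10.292 × 0.096903 = 0.987745
Product < 1; profitable direction is USD → NOK → CHF → USD.

0.9877 (arbitrage exists)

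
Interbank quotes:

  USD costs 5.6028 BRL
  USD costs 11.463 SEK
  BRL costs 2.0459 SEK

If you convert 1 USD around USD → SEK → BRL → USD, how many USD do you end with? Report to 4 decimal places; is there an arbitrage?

1.0000 (no arbitrage)

Around USD → SEK → BRL → USD: 1 × 11.463 ÷ 2.0459 ÷ 5.6028 = 1.000020
Product ≈ 1 (deviation 0.002%, within rounding noise).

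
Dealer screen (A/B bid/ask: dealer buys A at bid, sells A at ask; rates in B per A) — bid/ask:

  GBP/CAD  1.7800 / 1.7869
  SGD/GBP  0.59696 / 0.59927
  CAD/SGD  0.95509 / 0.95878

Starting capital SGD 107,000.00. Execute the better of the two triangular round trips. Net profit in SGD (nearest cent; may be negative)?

Best loop SGD → GBP → CAD → SGD:
SGD 107,000.00 × 0.59696 (sell SGD at bid) = GBP 63,874.72
GBP 63,874.72 × 1.7800 (sell GBP at bid) = CAD 113,697.00
CAD 113,697.00 × 0.95509 (sell CAD at bid) = SGD 108,590.87

Net profit: SGD 1,590.87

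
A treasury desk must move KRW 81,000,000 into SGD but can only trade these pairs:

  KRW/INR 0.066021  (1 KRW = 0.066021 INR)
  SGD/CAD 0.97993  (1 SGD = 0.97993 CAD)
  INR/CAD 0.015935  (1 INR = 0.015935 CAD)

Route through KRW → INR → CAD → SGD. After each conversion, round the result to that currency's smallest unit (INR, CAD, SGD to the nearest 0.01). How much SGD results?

SGD 86,960.93

KRW 81,000,000 × 0.066021 = INR 5,347,701.00
INR 5,347,701.00 × 0.015935 = CAD 85,215.62
CAD 85,215.62 ÷ 0.97993 = SGD 86,960.93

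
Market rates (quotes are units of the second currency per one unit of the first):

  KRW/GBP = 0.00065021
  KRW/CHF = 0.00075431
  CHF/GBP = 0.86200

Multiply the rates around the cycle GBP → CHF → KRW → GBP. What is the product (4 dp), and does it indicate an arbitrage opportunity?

Around GBP → CHF → KRW → GBP: 1 ÷ 0.86200 ÷ 0.00075431 × 0.00065021 = 0.999992
Product ≈ 1 (deviation 0.001%, within rounding noise).

1.0000 (no arbitrage)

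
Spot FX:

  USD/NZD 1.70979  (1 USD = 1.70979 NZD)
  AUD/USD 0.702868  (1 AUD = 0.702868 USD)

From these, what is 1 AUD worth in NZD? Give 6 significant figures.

1 AUD × 0.702868 = 0.702868 USD
0.702868 USD × 1.70979 = 1.20176 NZD

AUD/NZD = 1.20176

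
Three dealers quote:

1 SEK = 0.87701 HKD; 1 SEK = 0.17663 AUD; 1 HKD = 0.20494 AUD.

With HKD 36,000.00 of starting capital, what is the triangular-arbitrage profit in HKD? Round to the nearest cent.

Profit: HKD 632.73

Profitable loop is HKD → AUD → SEK → HKD:
HKD 36,000.00 × 0.20494 = AUD 7,377.84
AUD 7,377.84 ÷ 0.17663 = SEK 41,770.03
SEK 41,770.03 × 0.87701 = HKD 36,632.73
Profit = HKD 36,632.73 − HKD 36,000.00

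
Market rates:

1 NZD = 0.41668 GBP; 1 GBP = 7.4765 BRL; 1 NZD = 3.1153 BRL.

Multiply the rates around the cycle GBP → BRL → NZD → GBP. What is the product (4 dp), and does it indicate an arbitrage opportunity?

Around GBP → BRL → NZD → GBP: 1 × 7.4765 ÷ 3.1153 × 0.41668 = 1.000003
Product ≈ 1 (deviation 0.000%, within rounding noise).

1.0000 (no arbitrage)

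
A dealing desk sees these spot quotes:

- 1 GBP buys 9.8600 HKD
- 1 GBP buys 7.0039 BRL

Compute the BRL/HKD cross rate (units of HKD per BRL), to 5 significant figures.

BRL/HKD = 1.4078

1 BRL ÷ 7.0039 = 0.142778 GBP
0.142778 GBP × 9.8600 = 1.40779 HKD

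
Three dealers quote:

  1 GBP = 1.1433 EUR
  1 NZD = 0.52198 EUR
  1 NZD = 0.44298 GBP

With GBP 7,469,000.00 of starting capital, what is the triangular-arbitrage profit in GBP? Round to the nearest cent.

Profit: GBP 228,895.30

Profitable loop is GBP → NZD → EUR → GBP:
GBP 7,469,000.00 ÷ 0.44298 = NZD 16,860,806.36
NZD 16,860,806.36 × 0.52198 = EUR 8,801,003.70
EUR 8,801,003.70 ÷ 1.1433 = GBP 7,697,895.30
Profit = GBP 7,697,895.30 − GBP 7,469,000.00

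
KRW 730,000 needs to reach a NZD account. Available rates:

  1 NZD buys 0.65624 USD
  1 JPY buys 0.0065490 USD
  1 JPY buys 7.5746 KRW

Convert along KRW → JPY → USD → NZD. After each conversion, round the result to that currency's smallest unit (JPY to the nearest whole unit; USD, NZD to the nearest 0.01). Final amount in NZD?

KRW 730,000 ÷ 7.5746 = JPY 96,375
JPY 96,375 × 0.0065490 = USD 631.16
USD 631.16 ÷ 0.65624 = NZD 961.78

NZD 961.78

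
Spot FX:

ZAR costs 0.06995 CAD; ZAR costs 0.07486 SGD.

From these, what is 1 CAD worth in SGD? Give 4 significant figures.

1 CAD ÷ 0.06995 = 14.2959 ZAR
14.2959 ZAR × 0.07486 = 1.07019 SGD

CAD/SGD = 1.070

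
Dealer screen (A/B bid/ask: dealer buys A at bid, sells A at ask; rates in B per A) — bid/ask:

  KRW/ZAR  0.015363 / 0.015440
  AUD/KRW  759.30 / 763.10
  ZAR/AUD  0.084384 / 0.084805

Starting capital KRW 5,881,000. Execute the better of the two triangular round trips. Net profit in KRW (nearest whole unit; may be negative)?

Best loop KRW → AUD → ZAR → KRW:
KRW 5,881,000 ÷ 763.10 (buy AUD at ask) = AUD 7,706.72
AUD 7,706.72 ÷ 0.084805 (buy ZAR at ask) = ZAR 90,875.80
ZAR 90,875.80 ÷ 0.015440 (buy KRW at ask) = KRW 5,885,739

Net profit: KRW 4,739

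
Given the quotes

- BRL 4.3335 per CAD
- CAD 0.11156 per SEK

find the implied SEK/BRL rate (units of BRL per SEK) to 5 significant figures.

SEK/BRL = 0.48345

1 SEK × 0.11156 = 0.11156 CAD
0.11156 CAD × 4.3335 = 0.483445 BRL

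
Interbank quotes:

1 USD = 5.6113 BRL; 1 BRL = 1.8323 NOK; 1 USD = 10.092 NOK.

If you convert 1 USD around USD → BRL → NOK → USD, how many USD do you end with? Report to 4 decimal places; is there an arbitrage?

Around USD → BRL → NOK → USD: 1 × 5.6113 × 1.8323 ÷ 10.092 = 1.018786
Product > 1; profitable direction is USD → BRL → NOK → USD.

1.0188 (arbitrage exists)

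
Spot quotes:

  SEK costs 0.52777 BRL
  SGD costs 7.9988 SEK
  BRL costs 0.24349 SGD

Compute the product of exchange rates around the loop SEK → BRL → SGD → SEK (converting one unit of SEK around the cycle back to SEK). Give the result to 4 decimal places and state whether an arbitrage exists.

Around SEK → BRL → SGD → SEK: 1 × 0.52777 × 0.24349 × 7.9988 = 1.027900
Product > 1; profitable direction is SEK → BRL → SGD → SEK.

1.0279 (arbitrage exists)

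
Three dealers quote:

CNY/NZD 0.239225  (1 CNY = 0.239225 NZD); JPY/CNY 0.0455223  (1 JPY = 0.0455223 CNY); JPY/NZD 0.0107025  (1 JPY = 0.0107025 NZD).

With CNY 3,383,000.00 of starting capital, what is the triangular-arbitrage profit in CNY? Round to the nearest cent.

Profitable loop is CNY → NZD → JPY → CNY:
CNY 3,383,000.00 × 0.239225 = NZD 809,298.17
NZD 809,298.17 ÷ 0.0107025 = JPY 75,617,676
JPY 75,617,676 × 0.0455223 = CNY 3,442,290.52
Profit = CNY 3,442,290.52 − CNY 3,383,000.00

Profit: CNY 59,290.52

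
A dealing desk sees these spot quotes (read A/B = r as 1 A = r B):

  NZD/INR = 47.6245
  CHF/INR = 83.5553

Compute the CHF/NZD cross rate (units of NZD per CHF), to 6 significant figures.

CHF/NZD = 1.75446

1 CHF × 83.5553 = 83.5553 INR
83.5553 INR ÷ 47.6245 = 1.75446 NZD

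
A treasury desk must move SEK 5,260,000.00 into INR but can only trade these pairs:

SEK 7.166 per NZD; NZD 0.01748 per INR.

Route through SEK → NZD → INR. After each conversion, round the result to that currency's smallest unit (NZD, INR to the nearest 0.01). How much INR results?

INR 41,992,092.11

SEK 5,260,000.00 ÷ 7.166 = NZD 734,021.77
NZD 734,021.77 ÷ 0.01748 = INR 41,992,092.11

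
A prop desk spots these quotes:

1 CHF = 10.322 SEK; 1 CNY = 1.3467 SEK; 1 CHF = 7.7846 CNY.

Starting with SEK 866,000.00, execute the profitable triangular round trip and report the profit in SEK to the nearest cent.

Profitable loop is SEK → CHF → CNY → SEK:
SEK 866,000.00 ÷ 10.322 = CHF 83,898.47
CHF 83,898.47 × 7.7846 = CNY 653,116.02
CNY 653,116.02 × 1.3467 = SEK 879,551.35
Profit = SEK 879,551.35 − SEK 866,000.00

Profit: SEK 13,551.35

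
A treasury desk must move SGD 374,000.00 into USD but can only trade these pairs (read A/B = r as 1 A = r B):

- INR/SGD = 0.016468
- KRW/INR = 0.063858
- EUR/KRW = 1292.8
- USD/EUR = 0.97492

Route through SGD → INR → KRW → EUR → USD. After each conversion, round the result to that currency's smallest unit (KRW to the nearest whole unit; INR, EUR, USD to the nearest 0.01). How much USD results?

SGD 374,000.00 ÷ 0.016468 = INR 22,710,711.68
INR 22,710,711.68 ÷ 0.063858 = KRW 355,643,955
KRW 355,643,955 ÷ 1292.8 = EUR 275,095.88
EUR 275,095.88 ÷ 0.97492 = USD 282,172.77

USD 282,172.77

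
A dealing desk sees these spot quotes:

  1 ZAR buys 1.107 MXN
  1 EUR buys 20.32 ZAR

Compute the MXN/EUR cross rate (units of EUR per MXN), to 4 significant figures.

1 MXN ÷ 1.107 = 0.903342 ZAR
0.903342 ZAR ÷ 20.32 = 0.0444558 EUR

MXN/EUR = 0.04446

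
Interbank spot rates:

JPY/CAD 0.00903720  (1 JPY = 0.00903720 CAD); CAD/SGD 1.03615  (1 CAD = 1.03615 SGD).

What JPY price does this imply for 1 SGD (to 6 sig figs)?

1 SGD ÷ 1.03615 = 0.965111 CAD
0.965111 CAD ÷ 0.00903720 = 106.793 JPY

SGD/JPY = 106.793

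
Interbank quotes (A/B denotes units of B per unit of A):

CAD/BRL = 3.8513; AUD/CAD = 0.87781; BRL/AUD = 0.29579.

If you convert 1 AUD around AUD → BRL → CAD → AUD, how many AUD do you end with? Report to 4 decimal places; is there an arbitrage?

Around AUD → BRL → CAD → AUD: 1 ÷ 0.29579 ÷ 3.8513 ÷ 0.87781 = 1.000020
Product ≈ 1 (deviation 0.002%, within rounding noise).

1.0000 (no arbitrage)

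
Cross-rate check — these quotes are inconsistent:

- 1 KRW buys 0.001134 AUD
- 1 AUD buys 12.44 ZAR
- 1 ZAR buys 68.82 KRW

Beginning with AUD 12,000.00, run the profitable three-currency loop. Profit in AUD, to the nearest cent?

Profit: AUD 360.42

Profitable loop is AUD → KRW → ZAR → AUD:
AUD 12,000.00 ÷ 0.001134 = KRW 10,582,011
KRW 10,582,011 ÷ 68.82 = ZAR 153,763.59
ZAR 153,763.59 ÷ 12.44 = AUD 12,360.42
Profit = AUD 12,360.42 − AUD 12,000.00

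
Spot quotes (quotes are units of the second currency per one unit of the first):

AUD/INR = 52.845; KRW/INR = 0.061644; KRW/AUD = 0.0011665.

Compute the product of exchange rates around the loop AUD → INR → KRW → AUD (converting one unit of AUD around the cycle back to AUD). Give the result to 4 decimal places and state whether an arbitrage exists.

Around AUD → INR → KRW → AUD: 1 × 52.845 ÷ 0.061644 × 0.0011665 = 0.999995
Product ≈ 1 (deviation 0.000%, within rounding noise).

1.0000 (no arbitrage)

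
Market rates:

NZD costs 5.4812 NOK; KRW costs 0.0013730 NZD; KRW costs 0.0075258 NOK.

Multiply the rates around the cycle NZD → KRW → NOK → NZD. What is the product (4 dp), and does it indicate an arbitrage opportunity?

Around NZD → KRW → NOK → NZD: 1 ÷ 0.0013730 × 0.0075258 ÷ 5.4812 = 1.000015
Product ≈ 1 (deviation 0.001%, within rounding noise).

1.0000 (no arbitrage)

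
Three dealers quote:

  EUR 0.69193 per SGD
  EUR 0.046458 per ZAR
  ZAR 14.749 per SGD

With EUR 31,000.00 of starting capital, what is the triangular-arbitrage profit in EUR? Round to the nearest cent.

Profit: EUR 304.07

Profitable loop is EUR → ZAR → SGD → EUR:
EUR 31,000.00 ÷ 0.046458 = ZAR 667,269.36
ZAR 667,269.36 ÷ 14.749 = SGD 45,241.67
SGD 45,241.67 × 0.69193 = EUR 31,304.07
Profit = EUR 31,304.07 − EUR 31,000.00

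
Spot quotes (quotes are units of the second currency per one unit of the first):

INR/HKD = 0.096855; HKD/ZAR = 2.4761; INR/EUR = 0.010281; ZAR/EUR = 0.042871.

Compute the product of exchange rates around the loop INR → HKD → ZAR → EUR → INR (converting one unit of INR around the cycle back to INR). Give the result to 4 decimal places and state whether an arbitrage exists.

1.0000 (no arbitrage)

Around INR → HKD → ZAR → EUR → INR: 1 × 0.096855 × 2.4761 × 0.042871 ÷ 0.010281 = 1.000043
Product ≈ 1 (deviation 0.004%, within rounding noise).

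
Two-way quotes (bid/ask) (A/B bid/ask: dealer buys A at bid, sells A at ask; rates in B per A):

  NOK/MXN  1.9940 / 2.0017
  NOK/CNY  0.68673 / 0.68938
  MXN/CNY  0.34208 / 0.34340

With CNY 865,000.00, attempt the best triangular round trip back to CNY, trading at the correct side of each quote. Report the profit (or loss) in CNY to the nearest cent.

Net result: CNY -822.71 (no profitable arbitrage after spreads)

Best loop CNY → MXN → NOK → CNY:
CNY 865,000.00 ÷ 0.34340 (buy MXN at ask) = MXN 2,518,928.36
MXN 2,518,928.36 ÷ 2.0017 (buy NOK at ask) = NOK 1,258,394.55
NOK 1,258,394.55 × 0.68673 (sell NOK at bid) = CNY 864,177.29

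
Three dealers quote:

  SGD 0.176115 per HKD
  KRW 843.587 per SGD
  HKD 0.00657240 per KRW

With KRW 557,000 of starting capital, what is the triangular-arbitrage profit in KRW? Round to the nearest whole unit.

Profit: KRW 13,433

Profitable loop is KRW → SGD → HKD → KRW:
KRW 557,000 ÷ 843.587 = SGD 660.28
SGD 660.28 ÷ 0.176115 = HKD 3,749.12
HKD 3,749.12 ÷ 0.00657240 = KRW 570,433
Profit = KRW 570,433 − KRW 557,000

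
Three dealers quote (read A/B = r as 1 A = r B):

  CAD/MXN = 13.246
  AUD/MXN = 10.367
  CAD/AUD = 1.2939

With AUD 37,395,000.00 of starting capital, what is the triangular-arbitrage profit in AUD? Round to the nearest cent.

Profit: AUD 473,891.99

Profitable loop is AUD → MXN → CAD → AUD:
AUD 37,395,000.00 × 10.367 = MXN 387,673,965.00
MXN 387,673,965.00 ÷ 13.246 = CAD 29,267,247.85
CAD 29,267,247.85 × 1.2939 = AUD 37,868,891.99
Profit = AUD 37,868,891.99 − AUD 37,395,000.00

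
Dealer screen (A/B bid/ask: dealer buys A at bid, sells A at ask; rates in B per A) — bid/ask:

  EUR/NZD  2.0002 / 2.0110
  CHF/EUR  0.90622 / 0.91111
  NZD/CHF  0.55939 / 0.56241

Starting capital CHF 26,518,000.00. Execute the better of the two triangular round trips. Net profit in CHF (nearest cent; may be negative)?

Net profit: CHF 370,249.56

Best loop CHF → EUR → NZD → CHF:
CHF 26,518,000.00 × 0.90622 (sell CHF at bid) = EUR 24,031,141.96
EUR 24,031,141.96 × 2.0002 (sell EUR at bid) = NZD 48,067,090.15
NZD 48,067,090.15 × 0.55939 (sell NZD at bid) = CHF 26,888,249.56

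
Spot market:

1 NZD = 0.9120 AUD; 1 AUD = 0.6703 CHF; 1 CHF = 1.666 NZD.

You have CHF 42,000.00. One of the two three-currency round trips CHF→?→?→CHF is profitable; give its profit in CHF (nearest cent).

Profit: CHF 774.84

Profitable loop is CHF → NZD → AUD → CHF:
CHF 42,000.00 × 1.666 = NZD 69,972.00
NZD 69,972.00 × 0.9120 = AUD 63,814.46
AUD 63,814.46 × 0.6703 = CHF 42,774.84
Profit = CHF 42,774.84 − CHF 42,000.00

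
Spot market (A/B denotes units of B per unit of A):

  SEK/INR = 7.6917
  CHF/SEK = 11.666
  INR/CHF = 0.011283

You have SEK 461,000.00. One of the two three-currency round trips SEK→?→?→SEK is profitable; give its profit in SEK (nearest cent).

Profit: SEK 5,734.41

Profitable loop is SEK → INR → CHF → SEK:
SEK 461,000.00 × 7.6917 = INR 3,545,873.70
INR 3,545,873.70 × 0.011283 = CHF 40,008.09
CHF 40,008.09 × 11.666 = SEK 466,734.41
Profit = SEK 466,734.41 − SEK 461,000.00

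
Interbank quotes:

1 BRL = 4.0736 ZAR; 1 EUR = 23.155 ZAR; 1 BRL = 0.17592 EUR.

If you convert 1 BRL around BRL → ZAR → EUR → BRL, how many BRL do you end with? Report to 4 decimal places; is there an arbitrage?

Around BRL → ZAR → EUR → BRL: 1 × 4.0736 ÷ 23.155 ÷ 0.17592 = 1.000042
Product ≈ 1 (deviation 0.004%, within rounding noise).

1.0000 (no arbitrage)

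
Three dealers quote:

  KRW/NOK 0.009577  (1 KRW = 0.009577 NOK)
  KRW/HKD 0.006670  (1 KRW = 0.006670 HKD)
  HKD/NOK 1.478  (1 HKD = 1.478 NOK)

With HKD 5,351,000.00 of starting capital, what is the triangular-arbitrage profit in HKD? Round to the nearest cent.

Profit: HKD 157,149.66

Profitable loop is HKD → NOK → KRW → HKD:
HKD 5,351,000.00 × 1.478 = NOK 7,908,778.00
NOK 7,908,778.00 ÷ 0.009577 = KRW 825,809,544
KRW 825,809,544 × 0.006670 = HKD 5,508,149.66
Profit = HKD 5,508,149.66 − HKD 5,351,000.00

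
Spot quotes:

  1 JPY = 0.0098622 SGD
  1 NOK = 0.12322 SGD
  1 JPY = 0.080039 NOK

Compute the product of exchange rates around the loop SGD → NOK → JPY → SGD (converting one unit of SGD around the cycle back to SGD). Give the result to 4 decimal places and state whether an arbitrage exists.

Around SGD → NOK → JPY → SGD: 1 ÷ 0.12322 ÷ 0.080039 × 0.0098622 = 0.999979
Product ≈ 1 (deviation 0.002%, within rounding noise).

1.0000 (no arbitrage)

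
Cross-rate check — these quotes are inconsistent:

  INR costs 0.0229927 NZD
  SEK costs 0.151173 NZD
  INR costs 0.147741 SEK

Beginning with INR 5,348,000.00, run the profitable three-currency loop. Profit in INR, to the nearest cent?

Profitable loop is INR → NZD → SEK → INR:
INR 5,348,000.00 × 0.0229927 = NZD 122,964.96
NZD 122,964.96 ÷ 0.151173 = SEK 813,405.57
SEK 813,405.57 ÷ 0.147741 = INR 5,505,618.38
Profit = INR 5,505,618.38 − INR 5,348,000.00

Profit: INR 157,618.38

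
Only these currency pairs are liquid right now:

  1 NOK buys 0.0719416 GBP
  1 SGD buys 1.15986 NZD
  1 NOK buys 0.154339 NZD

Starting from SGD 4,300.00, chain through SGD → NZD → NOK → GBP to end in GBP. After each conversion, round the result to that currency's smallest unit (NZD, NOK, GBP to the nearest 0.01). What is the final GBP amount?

SGD 4,300.00 × 1.15986 = NZD 4,987.40
NZD 4,987.40 ÷ 0.154339 = NOK 32,314.58
NOK 32,314.58 × 0.0719416 = GBP 2,324.76

GBP 2,324.76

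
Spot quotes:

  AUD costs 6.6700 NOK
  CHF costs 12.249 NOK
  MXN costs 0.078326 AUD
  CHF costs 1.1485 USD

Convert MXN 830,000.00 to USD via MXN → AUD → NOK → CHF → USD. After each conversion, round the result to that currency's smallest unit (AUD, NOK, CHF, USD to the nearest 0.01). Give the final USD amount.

MXN 830,000.00 × 0.078326 = AUD 65,010.58
AUD 65,010.58 × 6.6700 = NOK 433,620.57
NOK 433,620.57 ÷ 12.249 = CHF 35,400.49
CHF 35,400.49 × 1.1485 = USD 40,657.46

USD 40,657.46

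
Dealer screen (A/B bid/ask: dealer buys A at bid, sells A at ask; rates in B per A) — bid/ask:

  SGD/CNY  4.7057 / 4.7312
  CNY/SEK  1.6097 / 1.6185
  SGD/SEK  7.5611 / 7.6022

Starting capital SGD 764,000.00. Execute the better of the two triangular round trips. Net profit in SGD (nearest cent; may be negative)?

Best loop SGD → CNY → SEK → SGD:
SGD 764,000.00 × 4.7057 (sell SGD at bid) = CNY 3,595,154.80
CNY 3,595,154.80 × 1.6097 (sell CNY at bid) = SEK 5,787,120.68
SEK 5,787,120.68 ÷ 7.6022 (buy SGD at ask) = SGD 761,242.89

Net result: SGD -2,757.11 (no profitable arbitrage after spreads)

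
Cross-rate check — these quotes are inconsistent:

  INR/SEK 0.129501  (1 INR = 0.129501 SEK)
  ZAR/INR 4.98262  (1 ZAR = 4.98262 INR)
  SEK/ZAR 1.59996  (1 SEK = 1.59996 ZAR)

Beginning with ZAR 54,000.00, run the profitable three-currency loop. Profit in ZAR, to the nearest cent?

Profitable loop is ZAR → INR → SEK → ZAR:
ZAR 54,000.00 × 4.98262 = INR 269,061.48
INR 269,061.48 × 0.129501 = SEK 34,843.73
SEK 34,843.73 × 1.59996 = ZAR 55,748.58
Profit = ZAR 55,748.58 − ZAR 54,000.00

Profit: ZAR 1,748.58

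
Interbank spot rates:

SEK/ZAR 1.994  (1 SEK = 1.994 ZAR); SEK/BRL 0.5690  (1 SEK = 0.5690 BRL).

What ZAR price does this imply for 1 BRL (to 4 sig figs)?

BRL/ZAR = 3.504

1 BRL ÷ 0.5690 = 1.75747 SEK
1.75747 SEK × 1.994 = 3.50439 ZAR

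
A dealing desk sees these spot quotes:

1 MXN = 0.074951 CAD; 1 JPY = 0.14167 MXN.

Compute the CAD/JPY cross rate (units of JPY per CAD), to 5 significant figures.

1 CAD ÷ 0.074951 = 13.3421 MXN
13.3421 MXN ÷ 0.14167 = 94.177 JPY

CAD/JPY = 94.177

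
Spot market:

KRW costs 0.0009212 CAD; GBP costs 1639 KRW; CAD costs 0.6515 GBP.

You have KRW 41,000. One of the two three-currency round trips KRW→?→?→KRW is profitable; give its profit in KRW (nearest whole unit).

Profit: KRW 681

Profitable loop is KRW → GBP → CAD → KRW:
KRW 41,000 ÷ 1639 = GBP 25.02
GBP 25.02 ÷ 0.6515 = CAD 38.40
CAD 38.40 ÷ 0.0009212 = KRW 41,681
Profit = KRW 41,681 − KRW 41,000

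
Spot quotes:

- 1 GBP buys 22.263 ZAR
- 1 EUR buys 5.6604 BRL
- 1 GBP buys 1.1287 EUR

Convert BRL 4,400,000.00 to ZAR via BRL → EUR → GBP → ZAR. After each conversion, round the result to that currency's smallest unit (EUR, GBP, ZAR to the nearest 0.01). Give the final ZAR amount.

BRL 4,400,000.00 ÷ 5.6604 = EUR 777,330.22
EUR 777,330.22 ÷ 1.1287 = GBP 688,695.15
GBP 688,695.15 × 22.263 = ZAR 15,332,420.12

ZAR 15,332,420.12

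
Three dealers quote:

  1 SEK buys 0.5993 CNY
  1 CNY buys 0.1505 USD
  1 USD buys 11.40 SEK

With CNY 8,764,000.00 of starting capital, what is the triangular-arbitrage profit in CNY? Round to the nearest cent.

Profitable loop is CNY → USD → SEK → CNY:
CNY 8,764,000.00 × 0.1505 = USD 1,318,982.00
USD 1,318,982.00 × 11.40 = SEK 15,036,394.80
SEK 15,036,394.80 × 0.5993 = CNY 9,011,311.40
Profit = CNY 9,011,311.40 − CNY 8,764,000.00

Profit: CNY 247,311.40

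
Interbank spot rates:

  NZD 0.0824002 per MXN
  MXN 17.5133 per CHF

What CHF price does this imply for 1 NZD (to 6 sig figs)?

NZD/CHF = 0.692953

1 NZD ÷ 0.0824002 = 12.1359 MXN
12.1359 MXN ÷ 17.5133 = 0.692953 CHF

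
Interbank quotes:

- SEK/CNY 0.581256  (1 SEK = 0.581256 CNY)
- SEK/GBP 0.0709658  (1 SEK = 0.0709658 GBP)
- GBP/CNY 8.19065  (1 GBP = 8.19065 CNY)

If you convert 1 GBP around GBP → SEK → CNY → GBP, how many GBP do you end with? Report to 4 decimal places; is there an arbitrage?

Around GBP → SEK → CNY → GBP: 1 ÷ 0.0709658 × 0.581256 ÷ 8.19065 = 1.000000
Product ≈ 1 (deviation 0.000%, within rounding noise).

1.0000 (no arbitrage)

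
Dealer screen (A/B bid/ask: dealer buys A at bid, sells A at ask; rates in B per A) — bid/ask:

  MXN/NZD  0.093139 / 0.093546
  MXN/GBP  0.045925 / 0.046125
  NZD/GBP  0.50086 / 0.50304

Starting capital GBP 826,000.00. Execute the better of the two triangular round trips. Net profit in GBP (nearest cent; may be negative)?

Net profit: GBP 9,394.45

Best loop GBP → MXN → NZD → GBP:
GBP 826,000.00 ÷ 0.046125 (buy MXN at ask) = MXN 17,907,859.08
MXN 17,907,859.08 × 0.093139 (sell MXN at bid) = NZD 1,667,920.09
NZD 1,667,920.09 × 0.50086 (sell NZD at bid) = GBP 835,394.45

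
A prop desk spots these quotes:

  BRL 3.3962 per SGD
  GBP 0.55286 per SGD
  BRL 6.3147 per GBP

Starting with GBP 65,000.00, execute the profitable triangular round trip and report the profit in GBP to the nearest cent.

Profitable loop is GBP → BRL → SGD → GBP:
GBP 65,000.00 × 6.3147 = BRL 410,455.50
BRL 410,455.50 ÷ 3.3962 = SGD 120,857.28
SGD 120,857.28 × 0.55286 = GBP 66,817.16
Profit = GBP 66,817.16 − GBP 65,000.00

Profit: GBP 1,817.16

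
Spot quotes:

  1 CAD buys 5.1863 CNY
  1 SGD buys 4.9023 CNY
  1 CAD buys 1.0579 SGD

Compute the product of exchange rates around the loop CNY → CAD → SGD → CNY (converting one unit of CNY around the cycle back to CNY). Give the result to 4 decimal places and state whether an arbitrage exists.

1.0000 (no arbitrage)

Around CNY → CAD → SGD → CNY: 1 ÷ 5.1863 × 1.0579 × 4.9023 = 0.999970
Product ≈ 1 (deviation 0.003%, within rounding noise).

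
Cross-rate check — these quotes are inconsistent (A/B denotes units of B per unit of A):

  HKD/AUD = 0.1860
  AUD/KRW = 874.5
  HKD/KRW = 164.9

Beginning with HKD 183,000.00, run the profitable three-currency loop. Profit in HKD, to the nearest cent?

Profitable loop is HKD → KRW → AUD → HKD:
HKD 183,000.00 × 164.9 = KRW 30,176,700
KRW 30,176,700 ÷ 874.5 = AUD 34,507.38
AUD 34,507.38 ÷ 0.1860 = HKD 185,523.52
Profit = HKD 185,523.52 − HKD 183,000.00

Profit: HKD 2,523.52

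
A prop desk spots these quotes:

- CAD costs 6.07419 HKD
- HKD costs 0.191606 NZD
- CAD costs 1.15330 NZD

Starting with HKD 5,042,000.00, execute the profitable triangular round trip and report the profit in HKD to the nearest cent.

Profitable loop is HKD → NZD → CAD → HKD:
HKD 5,042,000.00 × 0.191606 = NZD 966,077.45
NZD 966,077.45 ÷ 1.15330 = CAD 837,663.62
CAD 837,663.62 × 6.07419 = HKD 5,088,127.98
Profit = HKD 5,088,127.98 − HKD 5,042,000.00

Profit: HKD 46,127.98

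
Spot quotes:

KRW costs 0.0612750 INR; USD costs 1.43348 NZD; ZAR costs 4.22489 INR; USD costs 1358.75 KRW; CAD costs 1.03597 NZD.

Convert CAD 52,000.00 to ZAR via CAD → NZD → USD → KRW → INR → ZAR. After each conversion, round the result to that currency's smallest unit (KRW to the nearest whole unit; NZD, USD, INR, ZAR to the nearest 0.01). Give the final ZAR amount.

ZAR 740,570.37

CAD 52,000.00 × 1.03597 = NZD 53,870.44
NZD 53,870.44 ÷ 1.43348 = USD 37,580.18
USD 37,580.18 × 1358.75 = KRW 51,062,070
KRW 51,062,070 × 0.0612750 = INR 3,128,828.34
INR 3,128,828.34 ÷ 4.22489 = ZAR 740,570.37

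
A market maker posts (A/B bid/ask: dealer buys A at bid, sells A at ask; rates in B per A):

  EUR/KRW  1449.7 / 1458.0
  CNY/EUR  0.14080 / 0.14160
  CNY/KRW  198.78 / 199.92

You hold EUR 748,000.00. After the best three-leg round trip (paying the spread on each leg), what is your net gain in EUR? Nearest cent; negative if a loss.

Best loop EUR → KRW → CNY → EUR:
EUR 748,000.00 × 1449.7 (sell EUR at bid) = KRW 1,084,375,600
KRW 1,084,375,600 ÷ 199.92 (buy CNY at ask) = CNY 5,424,047.62
CNY 5,424,047.62 × 0.14080 (sell CNY at bid) = EUR 763,705.90

Net profit: EUR 15,705.90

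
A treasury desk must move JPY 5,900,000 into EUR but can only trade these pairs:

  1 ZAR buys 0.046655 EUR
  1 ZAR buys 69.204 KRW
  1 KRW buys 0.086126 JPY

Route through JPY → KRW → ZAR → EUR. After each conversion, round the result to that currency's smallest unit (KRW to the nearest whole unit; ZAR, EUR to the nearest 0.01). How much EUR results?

EUR 46,183.28

JPY 5,900,000 ÷ 0.086126 = KRW 68,504,284
KRW 68,504,284 ÷ 69.204 = ZAR 989,889.08
ZAR 989,889.08 × 0.046655 = EUR 46,183.28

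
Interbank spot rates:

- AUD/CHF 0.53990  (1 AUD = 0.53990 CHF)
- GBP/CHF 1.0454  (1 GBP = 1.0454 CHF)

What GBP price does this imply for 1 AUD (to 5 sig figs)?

AUD/GBP = 0.51645

1 AUD × 0.53990 = 0.5399 CHF
0.5399 CHF ÷ 1.0454 = 0.516453 GBP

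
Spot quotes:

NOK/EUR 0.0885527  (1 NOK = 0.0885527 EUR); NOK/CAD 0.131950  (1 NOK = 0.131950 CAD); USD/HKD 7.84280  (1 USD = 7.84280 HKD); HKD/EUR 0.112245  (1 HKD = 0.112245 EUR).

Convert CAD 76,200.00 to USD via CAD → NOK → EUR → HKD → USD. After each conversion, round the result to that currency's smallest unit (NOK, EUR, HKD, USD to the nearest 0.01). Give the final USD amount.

USD 58,091.05

CAD 76,200.00 ÷ 0.131950 = NOK 577,491.47
NOK 577,491.47 × 0.0885527 = EUR 51,138.43
EUR 51,138.43 ÷ 0.112245 = HKD 455,596.51
HKD 455,596.51 ÷ 7.84280 = USD 58,091.05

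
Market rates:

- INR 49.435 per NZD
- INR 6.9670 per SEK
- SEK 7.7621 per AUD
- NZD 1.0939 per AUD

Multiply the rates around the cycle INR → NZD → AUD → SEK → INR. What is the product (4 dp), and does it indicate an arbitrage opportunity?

1.0000 (no arbitrage)

Around INR → NZD → AUD → SEK → INR: 1 ÷ 49.435 ÷ 1.0939 × 7.7621 × 6.9670 = 1.000030
Product ≈ 1 (deviation 0.003%, within rounding noise).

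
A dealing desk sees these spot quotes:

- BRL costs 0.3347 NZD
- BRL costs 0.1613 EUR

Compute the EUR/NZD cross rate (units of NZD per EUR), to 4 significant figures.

1 EUR ÷ 0.1613 = 6.19963 BRL
6.19963 BRL × 0.3347 = 2.07502 NZD

EUR/NZD = 2.075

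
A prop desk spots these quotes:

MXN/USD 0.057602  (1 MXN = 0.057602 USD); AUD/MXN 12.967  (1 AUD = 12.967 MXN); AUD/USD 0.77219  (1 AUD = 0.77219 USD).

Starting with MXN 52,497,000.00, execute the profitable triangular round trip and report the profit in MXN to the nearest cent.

Profit: MXN 1,775,719.69

Profitable loop is MXN → AUD → USD → MXN:
MXN 52,497,000.00 ÷ 12.967 = AUD 4,048,507.75
AUD 4,048,507.75 × 0.77219 = USD 3,126,217.20
USD 3,126,217.20 ÷ 0.057602 = MXN 54,272,719.69
Profit = MXN 54,272,719.69 − MXN 52,497,000.00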